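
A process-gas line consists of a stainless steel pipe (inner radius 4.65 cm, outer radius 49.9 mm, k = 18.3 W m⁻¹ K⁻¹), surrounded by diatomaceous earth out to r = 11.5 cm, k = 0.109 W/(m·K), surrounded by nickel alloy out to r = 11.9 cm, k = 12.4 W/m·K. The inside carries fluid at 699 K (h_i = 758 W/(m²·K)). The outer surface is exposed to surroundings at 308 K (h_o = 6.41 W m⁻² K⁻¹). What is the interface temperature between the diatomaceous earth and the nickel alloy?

Series thermal resistances, inner to outer:
  R'_conv,in = 1/(2πr h) = 1/(2π·0.0465·758) = 0.004515 m·K/W
  R'_stainless steel = ln(0.0499/0.0465)/(2πk) = 0.07057/(2π·18.3) = 6.137×10^-4 m·K/W
  R'_diatomaceous earth = ln(0.115/0.0499)/(2πk) = 0.8349/(2π·0.109) = 1.219 m·K/W
  R'_nickel alloy = ln(0.119/0.115)/(2πk) = 0.03419/(2π·12.4) = 4.388×10^-4 m·K/W
  R'_conv,out = 1/(2πr h) = 1/(2π·0.119·6.41) = 0.2086 m·K/W
ΣR = 0.004515 + 6.137×10^-4 + 1.219 + 4.388×10^-4 + 0.2086 = 1.433 m·K/W
Q' = ΔT/ΣR = (699 K − 308 K)/1.433 = 272.9 W/m
From the inner boundary to the diatomaceous earth/nickel alloy interface, ΣR_partial = 1.224 m·K/W.
T_interface = T_in − Q'·ΣR_partial = 699 K − (272.9)(1.224) = 365.0 K

T = 365.0 K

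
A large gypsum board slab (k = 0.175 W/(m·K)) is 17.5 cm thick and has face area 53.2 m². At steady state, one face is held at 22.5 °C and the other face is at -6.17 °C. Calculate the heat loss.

Q = kA·ΔT/L = 0.175 × 53.2 × |22.5 °C − -6.17 °C| / 0.175 = 1530 W

Q = 1530 W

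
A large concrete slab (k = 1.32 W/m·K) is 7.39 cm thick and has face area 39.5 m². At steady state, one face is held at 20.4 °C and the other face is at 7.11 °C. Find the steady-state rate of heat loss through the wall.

Q = kA·ΔT/L = 1.32 × 39.5 × |20.4 °C − 7.11 °C| / 0.0739 = 9380 W

Q = 9.38 kW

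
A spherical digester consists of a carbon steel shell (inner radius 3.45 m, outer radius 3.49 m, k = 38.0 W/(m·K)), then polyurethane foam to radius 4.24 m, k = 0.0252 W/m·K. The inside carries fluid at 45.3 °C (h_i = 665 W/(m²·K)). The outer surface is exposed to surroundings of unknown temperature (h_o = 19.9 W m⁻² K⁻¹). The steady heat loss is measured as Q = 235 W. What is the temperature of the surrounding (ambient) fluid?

T_out = 7.63 °C

Series resistances:
  R_conv,in = 1/(4πr²h) = 1/(4π·3.45²·665) = 1.005×10^-5 K/W
  R_carbon steel = (1/3.45 − 1/3.49)/(4πk) = 0.003322/(4π·38.0) = 6.957×10^-6 K/W
  R_polyurethane foam = (1/3.49 − 1/4.24)/(4πk) = 0.05068/(4π·0.0252) = 0.1601 K/W
  R_conv,out = 1/(4πr²h) = 1/(4π·4.24²·19.9) = 2.224×10^-4 K/W
ΣR = 0.1603 K/W
ΔT = Q·ΣR = 235 × 0.1603 = 37.67 K
Heat flows outward, so T_out = T_in − ΔT = 45.3 − 37.67 = 7.63 °C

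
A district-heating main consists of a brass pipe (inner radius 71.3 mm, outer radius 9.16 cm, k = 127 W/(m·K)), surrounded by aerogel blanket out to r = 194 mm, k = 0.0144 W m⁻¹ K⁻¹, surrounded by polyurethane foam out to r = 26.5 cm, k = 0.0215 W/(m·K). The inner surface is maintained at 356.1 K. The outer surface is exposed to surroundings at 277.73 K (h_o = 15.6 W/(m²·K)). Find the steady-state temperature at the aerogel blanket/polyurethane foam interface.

Resistance network (inner→outer):
  R'_brass = ln(0.0916/0.0713)/(2πk) = 0.2505/(2π·127) = 3.140×10^-4 m·K/W
  R'_aerogel blanket = ln(0.194/0.0916)/(2πk) = 0.7504/(2π·0.0144) = 8.294 m·K/W
  R'_polyurethane foam = ln(0.265/0.194)/(2πk) = 0.3119/(2π·0.0215) = 2.309 m·K/W
  R'_conv,out = 1/(2πr h) = 1/(2π·0.265·15.6) = 0.03850 m·K/W
ΣR = 3.140×10^-4 + 8.294 + 2.309 + 0.03850 = 10.64 m·K/W
Q' = ΔT/ΣR = (356.1 K − 277.73 K)/10.64 = 7.366 W/m
From the inner boundary to the aerogel blanket/polyurethane foam interface, ΣR_partial = 8.294 m·K/W.
T_interface = T_in − Q'·ΣR_partial = 356.1 K − (7.366)(8.294) = 295.0 K

T = 295.0 K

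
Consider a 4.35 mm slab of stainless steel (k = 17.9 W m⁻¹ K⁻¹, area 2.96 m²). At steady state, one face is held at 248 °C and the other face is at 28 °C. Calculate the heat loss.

Q = 2680 kW

Q = kA·ΔT/L = 17.9 × 2.96 × |248 °C − 28 °C| / 0.00435 = 2.68×10^6 W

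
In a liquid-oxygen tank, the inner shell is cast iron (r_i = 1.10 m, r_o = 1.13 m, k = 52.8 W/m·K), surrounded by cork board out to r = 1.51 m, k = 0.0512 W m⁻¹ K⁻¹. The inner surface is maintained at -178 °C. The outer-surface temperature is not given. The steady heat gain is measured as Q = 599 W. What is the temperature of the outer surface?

Sum the resistances:
  R_cast iron = (1/1.10 − 1/1.13)/(4πk) = 0.02414/(4π·52.8) = 3.638×10^-5 K/W
  R_cork board = (1/1.13 − 1/1.51)/(4πk) = 0.2227/(4π·0.0512) = 0.3461 K/W
ΣR = 0.3462 K/W
ΔT = Q·ΣR = 599 × 0.3462 = 207.4 K
Heat flows inward, so T_out = T_in + ΔT = -178 + 207.4 = 29.4 °C

T_out = 29.4 °C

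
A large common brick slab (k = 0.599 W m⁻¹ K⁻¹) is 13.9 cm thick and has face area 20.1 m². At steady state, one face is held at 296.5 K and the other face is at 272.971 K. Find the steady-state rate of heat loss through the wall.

Q = kA·ΔT/L = 0.599 × 20.1 × |296.5 K − 272.971 K| / 0.139 = 2040 W

Q = 2.04 kW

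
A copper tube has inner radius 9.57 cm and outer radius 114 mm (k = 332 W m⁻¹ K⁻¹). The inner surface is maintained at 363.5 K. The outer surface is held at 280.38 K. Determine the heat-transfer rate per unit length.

Q' = 2πk·ΔT/ln(r₂/r₁) = 2π × 332 × 83.12 / ln(0.114/0.0957) = 9.91×10^5 W/m

Q' = 991 kW/m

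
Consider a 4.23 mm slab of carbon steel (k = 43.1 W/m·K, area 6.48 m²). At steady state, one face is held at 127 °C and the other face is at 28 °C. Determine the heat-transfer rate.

Q = kA·ΔT/L = 43.1 × 6.48 × |127 °C − 28 °C| / 0.00423 = 6.54×10^6 W

Q = 6540 kW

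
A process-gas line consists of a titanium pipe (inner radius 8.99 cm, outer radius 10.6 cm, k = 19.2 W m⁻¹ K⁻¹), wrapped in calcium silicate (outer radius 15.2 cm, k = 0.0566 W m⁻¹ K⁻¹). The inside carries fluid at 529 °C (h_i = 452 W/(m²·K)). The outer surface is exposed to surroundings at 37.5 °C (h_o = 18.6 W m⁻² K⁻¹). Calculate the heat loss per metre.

Series thermal resistances, inner to outer:
  R'_conv,in = 1/(2πr h) = 1/(2π·0.0899·452) = 0.003917 m·K/W
  R'_titanium = ln(0.106/0.0899)/(2πk) = 0.1647/(2π·19.2) = 0.001366 m·K/W
  R'_calcium silicate = ln(0.152/0.106)/(2πk) = 0.3604/(2π·0.0566) = 1.014 m·K/W
  R'_conv,out = 1/(2πr h) = 1/(2π·0.152·18.6) = 0.05629 m·K/W
ΣR = 0.003917 + 0.001366 + 1.014 + 0.05629 = 1.076 m·K/W
Q' = ΔT/ΣR = (529 °C − 37.5 °C)/1.076 = 457 W/m

Q' = 457 W/m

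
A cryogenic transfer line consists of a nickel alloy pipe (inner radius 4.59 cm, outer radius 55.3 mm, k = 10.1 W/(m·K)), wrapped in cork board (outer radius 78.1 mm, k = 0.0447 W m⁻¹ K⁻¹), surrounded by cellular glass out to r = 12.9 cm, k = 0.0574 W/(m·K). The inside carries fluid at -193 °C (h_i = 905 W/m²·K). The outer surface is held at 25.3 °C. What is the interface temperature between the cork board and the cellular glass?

T = -90.3 °C

Resistance network (inner→outer):
  R'_conv,in = 1/(2πr h) = 1/(2π·0.0459·905) = 0.003831 m·K/W
  R'_nickel alloy = ln(0.0553/0.0459)/(2πk) = 0.1863/(2π·10.1) = 0.002936 m·K/W
  R'_cork board = ln(0.0781/0.0553)/(2πk) = 0.3452/(2π·0.0447) = 1.229 m·K/W
  R'_cellular glass = ln(0.129/0.0781)/(2πk) = 0.5018/(2π·0.0574) = 1.391 m·K/W
ΣR = 0.003831 + 0.002936 + 1.229 + 1.391 = 2.627 m·K/W
Q' = ΔT/ΣR = (-193 °C − 25.3 °C)/2.627 = -83.10 W/m
From the inner boundary to the cork board/cellular glass interface, ΣR_partial = 1.236 m·K/W.
T_interface = T_in − Q'·ΣR_partial = -193 °C − (-83.10)(1.236) = -90.3 °C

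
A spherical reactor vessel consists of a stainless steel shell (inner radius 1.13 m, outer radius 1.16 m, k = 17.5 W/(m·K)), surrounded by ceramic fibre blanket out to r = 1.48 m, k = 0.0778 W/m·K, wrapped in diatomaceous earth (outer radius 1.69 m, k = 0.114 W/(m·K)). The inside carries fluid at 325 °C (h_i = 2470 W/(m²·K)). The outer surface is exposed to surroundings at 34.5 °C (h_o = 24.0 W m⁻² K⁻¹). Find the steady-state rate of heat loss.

Resistance network (inner→outer):
  R_conv,in = 1/(4πr²h) = 1/(4π·1.13²·2470) = 2.523×10^-5 K/W
  R_stainless steel = (1/1.13 − 1/1.16)/(4πk) = 0.02289/(4π·17.5) = 1.041×10^-4 K/W
  R_ceramic fibre blanket = (1/1.16 − 1/1.48)/(4πk) = 0.1864/(4π·0.0778) = 0.1907 K/W
  R_diatomaceous earth = (1/1.48 − 1/1.69)/(4πk) = 0.08396/(4π·0.114) = 0.05861 K/W
  R_conv,out = 1/(4πr²h) = 1/(4π·1.69²·24.0) = 0.001161 K/W
ΣR = 2.523×10^-5 + 1.041×10^-4 + 0.1907 + 0.05861 + 0.001161 = 0.2506 K/W
Q = ΔT/ΣR = (325 °C − 34.5 °C)/0.2506 = 1160 W

Q = 1160 W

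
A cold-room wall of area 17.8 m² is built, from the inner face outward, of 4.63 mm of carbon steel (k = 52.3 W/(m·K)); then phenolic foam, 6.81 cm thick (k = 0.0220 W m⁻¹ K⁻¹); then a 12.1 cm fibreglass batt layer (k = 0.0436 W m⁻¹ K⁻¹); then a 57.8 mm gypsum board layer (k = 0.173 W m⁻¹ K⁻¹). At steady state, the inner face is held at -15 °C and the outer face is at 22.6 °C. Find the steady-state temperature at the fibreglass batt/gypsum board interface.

T = 20.6 °C

Series thermal resistances, inner to outer:
  R_carbon steel = L/(kA) = 0.00463/(52.3·17.8) = 4.973×10^-6 K/W
  R_phenolic foam = L/(kA) = 0.0681/(0.0220·17.8) = 0.1739 K/W
  R_fibreglass batt = L/(kA) = 0.121/(0.0436·17.8) = 0.1559 K/W
  R_gypsum board = L/(kA) = 0.0578/(0.173·17.8) = 0.01877 K/W
ΣR = 4.973×10^-6 + 0.1739 + 0.1559 + 0.01877 = 0.3486 K/W
Q = ΔT/ΣR = (-15 °C − 22.6 °C)/0.3486 = -107.9 W
From the inner boundary to the fibreglass batt/gypsum board interface, ΣR_partial = 0.3298 K/W.
T_interface = T_in − Q·ΣR_partial = -15 °C − (-107.9)(0.3298) = 20.6 °C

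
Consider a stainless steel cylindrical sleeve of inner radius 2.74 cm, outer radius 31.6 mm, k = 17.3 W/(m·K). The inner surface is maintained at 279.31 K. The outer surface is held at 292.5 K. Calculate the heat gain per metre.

Q' = 10100 W/m

Q' = 2πk·ΔT/ln(r₂/r₁) = 2π × 17.3 × 13.19 / ln(0.0316/0.0274) = 10100 W/m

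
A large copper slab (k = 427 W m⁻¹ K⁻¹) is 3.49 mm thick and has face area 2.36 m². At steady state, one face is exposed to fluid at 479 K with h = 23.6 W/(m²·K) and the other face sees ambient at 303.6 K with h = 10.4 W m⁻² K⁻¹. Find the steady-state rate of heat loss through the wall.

Series thermal resistances, inner to outer:
  R_conv,in = 1/(hA) = 1/(23.6·2.36) = 0.01795 K/W
  R_copper = L/(kA) = 0.00349/(427·2.36) = 3.463×10^-6 K/W
  R_conv,out = 1/(hA) = 1/(10.4·2.36) = 0.04074 K/W
ΣR = 0.01795 + 3.463×10^-6 + 0.04074 = 0.05869 K/W
Q = ΔT/ΣR = (479 K − 303.6 K)/0.05869 = 2990 W

Q = 2990 W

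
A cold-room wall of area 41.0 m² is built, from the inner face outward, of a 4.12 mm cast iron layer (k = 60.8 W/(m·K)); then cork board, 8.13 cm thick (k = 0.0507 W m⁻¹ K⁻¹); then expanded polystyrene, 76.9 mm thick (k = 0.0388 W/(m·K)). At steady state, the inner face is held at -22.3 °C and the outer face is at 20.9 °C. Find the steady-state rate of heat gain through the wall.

Q = 494 W

Resistance network (inner→outer):
  R_cast iron = L/(kA) = 0.00412/(60.8·41.0) = 1.653×10^-6 K/W
  R_cork board = L/(kA) = 0.0813/(0.0507·41.0) = 0.03911 K/W
  R_expanded polystyrene = L/(kA) = 0.0769/(0.0388·41.0) = 0.04834 K/W
ΣR = 1.653×10^-6 + 0.03911 + 0.04834 = 0.08745 K/W
Q = ΔT/ΣR = (-22.3 °C − 20.9 °C)/0.08745 = -494 W
(Negative Q ⇒ heat flows inward; heat gain = 494 W.)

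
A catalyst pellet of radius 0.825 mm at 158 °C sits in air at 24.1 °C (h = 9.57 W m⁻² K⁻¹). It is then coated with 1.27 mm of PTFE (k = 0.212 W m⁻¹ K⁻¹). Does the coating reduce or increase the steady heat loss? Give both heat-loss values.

increases: 0.0110 → 0.0617 W

Critical radius for a sphere: r_cr = 2k/h = 0.0443 m = 4.43 cm.
Outer radius after coating: r₂ = 8.25×10^-4 + 0.00127 = 0.002095 m.
Since r₁ < r_cr and r₂ ≤ r_cr, the coating moves toward the maximum at r_cr — heat loss rises.
Bare: R = 1/(4πr₁²h) = 12220 K/W; Q = 133.9/12220 = 0.0110 W.
Coated: R = R_cond + R_conv = 2170 K/W; Q = 133.9/2170 = 0.0617 W.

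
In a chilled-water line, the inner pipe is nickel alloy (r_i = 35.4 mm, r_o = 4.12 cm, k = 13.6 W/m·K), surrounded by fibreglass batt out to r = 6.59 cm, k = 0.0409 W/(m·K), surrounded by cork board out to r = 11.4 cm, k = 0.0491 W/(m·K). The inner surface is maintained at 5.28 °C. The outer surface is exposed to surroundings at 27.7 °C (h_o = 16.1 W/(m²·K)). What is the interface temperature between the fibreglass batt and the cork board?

T = 16.4 °C

Resistance network (inner→outer):
  R'_nickel alloy = ln(0.0412/0.0354)/(2πk) = 0.1517/(2π·13.6) = 0.001776 m·K/W
  R'_fibreglass batt = ln(0.0659/0.0412)/(2πk) = 0.4697/(2π·0.0409) = 1.828 m·K/W
  R'_cork board = ln(0.114/0.0659)/(2πk) = 0.5481/(2π·0.0491) = 1.777 m·K/W
  R'_conv,out = 1/(2πr h) = 1/(2π·0.114·16.1) = 0.08671 m·K/W
ΣR = 0.001776 + 1.828 + 1.777 + 0.08671 = 3.693 m·K/W
Q' = ΔT/ΣR = (5.28 °C − 27.7 °C)/3.693 = -6.071 W/m
From the inner boundary to the fibreglass batt/cork board interface, ΣR_partial = 1.830 m·K/W.
T_interface = T_in − Q'·ΣR_partial = 5.28 °C − (-6.071)(1.830) = 16.4 °C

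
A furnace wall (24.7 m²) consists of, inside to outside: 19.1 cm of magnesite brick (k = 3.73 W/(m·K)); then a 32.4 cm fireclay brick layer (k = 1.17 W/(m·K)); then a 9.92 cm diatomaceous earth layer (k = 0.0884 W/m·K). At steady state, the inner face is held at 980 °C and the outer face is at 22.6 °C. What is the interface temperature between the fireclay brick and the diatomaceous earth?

T = 763 °C

Series thermal resistances, inner to outer:
  R_magnesite brick = L/(kA) = 0.191/(3.73·24.7) = 0.002073 K/W
  R_fireclay brick = L/(kA) = 0.324/(1.17·24.7) = 0.01121 K/W
  R_diatomaceous earth = L/(kA) = 0.0992/(0.0884·24.7) = 0.04543 K/W
ΣR = 0.002073 + 0.01121 + 0.04543 = 0.05871 K/W
Q = ΔT/ΣR = (980 °C − 22.6 °C)/0.05871 = 16310 W
From the inner boundary to the fireclay brick/diatomaceous earth interface, ΣR_partial = 0.01328 K/W.
T_interface = T_in − Q·ΣR_partial = 980 °C − (16310)(0.01328) = 763 °C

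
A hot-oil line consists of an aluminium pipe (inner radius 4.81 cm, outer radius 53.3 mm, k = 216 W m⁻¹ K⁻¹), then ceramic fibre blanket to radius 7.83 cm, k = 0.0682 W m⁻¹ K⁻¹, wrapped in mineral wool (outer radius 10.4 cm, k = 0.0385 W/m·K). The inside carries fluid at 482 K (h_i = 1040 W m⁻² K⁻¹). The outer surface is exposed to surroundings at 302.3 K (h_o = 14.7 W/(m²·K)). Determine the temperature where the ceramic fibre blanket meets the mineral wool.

Treat each layer as a resistance in series:
  R'_conv,in = 1/(2πr h) = 1/(2π·0.0481·1040) = 0.003182 m·K/W
  R'_aluminium = ln(0.0533/0.0481)/(2πk) = 0.1027/(2π·216) = 7.564×10^-5 m·K/W
  R'_ceramic fibre blanket = ln(0.0783/0.0533)/(2πk) = 0.3846/(2π·0.0682) = 0.8975 m·K/W
  R'_mineral wool = ln(0.104/0.0783)/(2πk) = 0.2838/(2π·0.0385) = 1.173 m·K/W
  R'_conv,out = 1/(2πr h) = 1/(2π·0.104·14.7) = 0.1041 m·K/W
ΣR = 0.003182 + 7.564×10^-5 + 0.8975 + 1.173 + 0.1041 = 2.178 m·K/W
Q' = ΔT/ΣR = (482 K − 302.3 K)/2.178 = 82.51 W/m
From the inner boundary to the ceramic fibre blanket/mineral wool interface, ΣR_partial = 0.9008 m·K/W.
T_interface = T_in − Q'·ΣR_partial = 482 K − (82.51)(0.9008) = 408 K

T = 408 K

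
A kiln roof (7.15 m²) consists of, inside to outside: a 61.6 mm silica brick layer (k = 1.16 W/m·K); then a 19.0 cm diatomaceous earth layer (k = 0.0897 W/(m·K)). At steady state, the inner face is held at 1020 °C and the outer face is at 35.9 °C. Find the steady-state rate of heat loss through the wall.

Resistance network (inner→outer):
  R_silica brick = L/(kA) = 0.0616/(1.16·7.15) = 0.007427 K/W
  R_diatomaceous earth = L/(kA) = 0.190/(0.0897·7.15) = 0.2962 K/W
ΣR = 0.007427 + 0.2962 = 0.3036 K/W
Q = ΔT/ΣR = (1020 °C − 35.9 °C)/0.3036 = 3240 W

Q = 3.24 kW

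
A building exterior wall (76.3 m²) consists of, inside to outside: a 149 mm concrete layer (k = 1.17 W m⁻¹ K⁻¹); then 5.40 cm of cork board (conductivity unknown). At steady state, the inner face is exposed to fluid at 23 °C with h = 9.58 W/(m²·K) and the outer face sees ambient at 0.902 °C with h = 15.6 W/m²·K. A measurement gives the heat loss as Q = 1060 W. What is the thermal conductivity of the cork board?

k = 0.0417 W/m·K

ΣR = ΔT/Q = |23 − 0.902|/1060 = 0.02085 K/W
Known resistances:
  R_conv,in = 1/(hA) = 1/(9.58·76.3) = 0.001368 K/W
  R_concrete = L/(kA) = 0.149/(1.17·76.3) = 0.001669 K/W
  R_conv,out = 1/(hA) = 1/(15.6·76.3) = 8.401×10^-4 K/W
R_cork board = ΣR − ΣR_known = 0.02085 − 0.003877 = 0.01697 K/W
L/(kA) = 0.01697 ⇒ k = 0.0540/(0.01697·76.3) = 0.0417 W/m·K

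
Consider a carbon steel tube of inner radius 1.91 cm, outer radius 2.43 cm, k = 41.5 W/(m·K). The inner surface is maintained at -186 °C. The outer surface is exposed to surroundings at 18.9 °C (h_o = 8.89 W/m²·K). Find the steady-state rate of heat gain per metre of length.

Q' = 278 W/m

Treat each layer as a resistance in series:
  R'_carbon steel = ln(0.0243/0.0191)/(2πk) = 0.2408/(2π·41.5) = 9.234×10^-4 m·K/W
  R'_conv,out = 1/(2πr h) = 1/(2π·0.0243·8.89) = 0.7367 m·K/W
ΣR = 9.234×10^-4 + 0.7367 = 0.7376 m·K/W
Q' = ΔT/ΣR = (-186 °C − 18.9 °C)/0.7376 = -278 W/m
(Negative Q' ⇒ heat flows inward; heat gain = 278 W/m.)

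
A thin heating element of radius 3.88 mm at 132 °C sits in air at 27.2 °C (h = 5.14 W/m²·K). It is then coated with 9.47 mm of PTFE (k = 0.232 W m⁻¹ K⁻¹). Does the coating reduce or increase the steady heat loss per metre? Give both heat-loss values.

increases: 13.1 → 33.1 W/m

Critical radius for a cylinder: r_cr = k/h = 0.0451 m = 4.51 cm.
Outer radius after coating: r₂ = 0.00388 + 0.00947 = 0.01335 m.
Since r₁ < r_cr and r₂ ≤ r_cr, the coating moves toward the maximum at r_cr — heat loss rises.
Bare: R = 1/(2πr₁h) = 7.980 m·K/W; Q = 104.8/7.980 = 13.1 W/m.
Coated: R = R_cond + R_conv = 3.167 m·K/W; Q = 104.8/3.167 = 33.1 W/m.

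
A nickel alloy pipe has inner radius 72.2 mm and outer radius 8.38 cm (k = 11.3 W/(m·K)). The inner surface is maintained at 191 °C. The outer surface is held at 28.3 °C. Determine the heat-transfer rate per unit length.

Q' = 77.5 kW/m

Q' = 2πk·ΔT/ln(r₂/r₁) = 2π × 11.3 × 162.7 / ln(0.0838/0.0722) = 77500 W/m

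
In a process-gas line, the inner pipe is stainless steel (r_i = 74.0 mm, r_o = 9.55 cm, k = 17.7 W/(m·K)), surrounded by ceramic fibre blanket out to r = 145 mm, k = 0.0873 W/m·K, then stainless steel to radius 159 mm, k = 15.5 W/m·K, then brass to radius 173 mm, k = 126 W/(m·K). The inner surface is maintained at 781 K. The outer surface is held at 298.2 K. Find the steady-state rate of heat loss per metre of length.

Q' = 631 W/m

Series thermal resistances, inner to outer:
  R'_stainless steel = ln(0.0955/0.0740)/(2πk) = 0.2551/(2π·17.7) = 0.002293 m·K/W
  R'_ceramic fibre blanket = ln(0.145/0.0955)/(2πk) = 0.4176/(2π·0.0873) = 0.7613 m·K/W
  R'_stainless steel = ln(0.159/0.145)/(2πk) = 0.09217/(2π·15.5) = 9.464×10^-4 m·K/W
  R'_brass = ln(0.173/0.159)/(2πk) = 0.08439/(2π·126) = 1.066×10^-4 m·K/W
ΣR = 0.002293 + 0.7613 + 9.464×10^-4 + 1.066×10^-4 = 0.7646 m·K/W
Q' = ΔT/ΣR = (781 K − 298.2 K)/0.7646 = 631 W/m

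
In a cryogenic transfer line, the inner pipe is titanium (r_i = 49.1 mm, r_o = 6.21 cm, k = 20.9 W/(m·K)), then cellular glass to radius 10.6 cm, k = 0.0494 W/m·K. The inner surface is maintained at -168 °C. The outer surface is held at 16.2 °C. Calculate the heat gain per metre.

Series thermal resistances, inner to outer:
  R'_titanium = ln(0.0621/0.0491)/(2πk) = 0.2349/(2π·20.9) = 0.001789 m·K/W
  R'_cellular glass = ln(0.106/0.0621)/(2πk) = 0.5347/(2π·0.0494) = 1.723 m·K/W
ΣR = 0.001789 + 1.723 = 1.725 m·K/W
Q' = ΔT/ΣR = (-168 °C − 16.2 °C)/1.725 = -107 W/m
(Negative Q' ⇒ heat flows inward; heat gain = 107 W/m.)

Q' = 107 W/m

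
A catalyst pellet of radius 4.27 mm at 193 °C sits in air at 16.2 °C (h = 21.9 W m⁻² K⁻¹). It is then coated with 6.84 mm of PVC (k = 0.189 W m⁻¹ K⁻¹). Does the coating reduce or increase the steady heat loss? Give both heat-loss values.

increases: 0.887 → 1.96 W

Critical radius for a sphere: r_cr = 2k/h = 0.0173 m = 1.73 cm.
Outer radius after coating: r₂ = 0.00427 + 0.00684 = 0.01111 m.
Since r₁ < r_cr and r₂ ≤ r_cr, the coating moves toward the maximum at r_cr — heat loss rises.
Bare: R = 1/(4πr₁²h) = 199.3 K/W; Q = 176.8/199.3 = 0.887 W.
Coated: R = R_cond + R_conv = 90.15 K/W; Q = 176.8/90.15 = 1.96 W.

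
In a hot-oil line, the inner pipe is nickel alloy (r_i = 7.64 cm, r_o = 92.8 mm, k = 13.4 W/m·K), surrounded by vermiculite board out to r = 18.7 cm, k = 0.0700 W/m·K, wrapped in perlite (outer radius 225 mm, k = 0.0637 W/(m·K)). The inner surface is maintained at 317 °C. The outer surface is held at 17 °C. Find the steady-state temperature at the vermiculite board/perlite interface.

Resistance network (inner→outer):
  R'_nickel alloy = ln(0.0928/0.0764)/(2πk) = 0.1945/(2π·13.4) = 0.002310 m·K/W
  R'_vermiculite board = ln(0.187/0.0928)/(2πk) = 0.7007/(2π·0.0700) = 1.593 m·K/W
  R'_perlite = ln(0.225/0.187)/(2πk) = 0.1850/(2π·0.0637) = 0.4622 m·K/W
ΣR = 0.002310 + 1.593 + 0.4622 = 2.058 m·K/W
Q' = ΔT/ΣR = (317 °C − 17 °C)/2.058 = 145.8 W/m
From the inner boundary to the vermiculite board/perlite interface, ΣR_partial = 1.595 m·K/W.
T_interface = T_in − Q'·ΣR_partial = 317 °C − (145.8)(1.595) = 84.4 °C

T = 84.4 °C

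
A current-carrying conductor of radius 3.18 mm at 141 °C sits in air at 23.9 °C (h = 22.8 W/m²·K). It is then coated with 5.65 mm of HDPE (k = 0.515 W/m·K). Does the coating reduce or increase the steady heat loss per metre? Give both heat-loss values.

increases: 53.3 → 106 W/m

Critical radius for a cylinder: r_cr = k/h = 0.0226 m = 2.26 cm.
Outer radius after coating: r₂ = 0.00318 + 0.00565 = 0.00883 m.
Since r₁ < r_cr and r₂ ≤ r_cr, the coating moves toward the maximum at r_cr — heat loss rises.
Bare: R = 1/(2πr₁h) = 2.195 m·K/W; Q = 117.1/2.195 = 53.3 W/m.
Coated: R = R_cond + R_conv = 1.106 m·K/W; Q = 117.1/1.106 = 106 W/m.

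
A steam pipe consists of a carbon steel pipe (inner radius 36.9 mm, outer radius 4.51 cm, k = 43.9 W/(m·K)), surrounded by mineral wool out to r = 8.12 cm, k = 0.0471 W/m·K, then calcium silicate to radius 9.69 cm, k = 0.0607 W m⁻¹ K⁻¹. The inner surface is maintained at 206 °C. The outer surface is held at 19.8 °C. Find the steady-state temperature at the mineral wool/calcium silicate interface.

Treat each layer as a resistance in series:
  R'_carbon steel = ln(0.0451/0.0369)/(2πk) = 0.2007/(2π·43.9) = 7.275×10^-4 m·K/W
  R'_mineral wool = ln(0.0812/0.0451)/(2πk) = 0.5880/(2π·0.0471) = 1.987 m·K/W
  R'_calcium silicate = ln(0.0969/0.0812)/(2πk) = 0.1768/(2π·0.0607) = 0.4635 m·K/W
ΣR = 7.275×10^-4 + 1.987 + 0.4635 = 2.451 m·K/W
Q' = ΔT/ΣR = (206 °C − 19.8 °C)/2.451 = 75.97 W/m
From the inner boundary to the mineral wool/calcium silicate interface, ΣR_partial = 1.988 m·K/W.
T_interface = T_in − Q'·ΣR_partial = 206 °C − (75.97)(1.988) = 55.0 °C

T = 55.0 °C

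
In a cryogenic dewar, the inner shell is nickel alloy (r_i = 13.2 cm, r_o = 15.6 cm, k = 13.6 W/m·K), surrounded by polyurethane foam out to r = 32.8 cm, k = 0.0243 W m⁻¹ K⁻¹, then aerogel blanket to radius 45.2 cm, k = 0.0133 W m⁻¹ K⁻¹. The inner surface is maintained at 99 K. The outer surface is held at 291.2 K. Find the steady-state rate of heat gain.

Series thermal resistances, inner to outer:
  R_nickel alloy = (1/0.132 − 1/0.156)/(4πk) = 1.166/(4π·13.6) = 0.006820 K/W
  R_polyurethane foam = (1/0.156 − 1/0.328)/(4πk) = 3.361/(4π·0.0243) = 11.01 K/W
  R_aerogel blanket = (1/0.328 − 1/0.452)/(4πk) = 0.8364/(4π·0.0133) = 5.004 K/W
ΣR = 0.006820 + 11.01 + 5.004 = 16.02 K/W
Q = ΔT/ΣR = (99 K − 291.2 K)/16.02 = -12.0 W
(Negative Q ⇒ heat flows inward; heat gain = 12.0 W.)

Q = 12.0 W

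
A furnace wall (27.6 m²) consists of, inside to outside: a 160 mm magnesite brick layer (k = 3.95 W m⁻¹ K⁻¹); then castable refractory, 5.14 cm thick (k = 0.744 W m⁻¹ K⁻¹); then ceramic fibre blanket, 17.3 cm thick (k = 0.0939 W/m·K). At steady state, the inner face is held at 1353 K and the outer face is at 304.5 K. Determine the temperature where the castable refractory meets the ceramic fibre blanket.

Series thermal resistances, inner to outer:
  R_magnesite brick = L/(kA) = 0.160/(3.95·27.6) = 0.001468 K/W
  R_castable refractory = L/(kA) = 0.0514/(0.744·27.6) = 0.002503 K/W
  R_ceramic fibre blanket = L/(kA) = 0.173/(0.0939·27.6) = 0.06675 K/W
ΣR = 0.001468 + 0.002503 + 0.06675 = 0.07072 K/W
Q = ΔT/ΣR = (1353 K − 304.5 K)/0.07072 = 14830 W
From the inner boundary to the castable refractory/ceramic fibre blanket interface, ΣR_partial = 0.003971 K/W.
T_interface = T_in − Q·ΣR_partial = 1353 K − (14830)(0.003971) = 1294 K

T = 1294 K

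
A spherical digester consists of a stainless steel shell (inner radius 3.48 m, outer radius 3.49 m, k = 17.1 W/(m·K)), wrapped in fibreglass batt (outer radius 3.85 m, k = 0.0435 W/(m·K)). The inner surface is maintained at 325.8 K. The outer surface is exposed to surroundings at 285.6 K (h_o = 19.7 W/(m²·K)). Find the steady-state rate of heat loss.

Resistance network (inner→outer):
  R_stainless steel = (1/3.48 − 1/3.49)/(4πk) = 8.234×10^-4/(4π·17.1) = 3.832×10^-6 K/W
  R_fibreglass batt = (1/3.49 − 1/3.85)/(4πk) = 0.02679/(4π·0.0435) = 0.04901 K/W
  R_conv,out = 1/(4πr²h) = 1/(4π·3.85²·19.7) = 2.725×10^-4 K/W
ΣR = 3.832×10^-6 + 0.04901 + 2.725×10^-4 = 0.04929 K/W
Q = ΔT/ΣR = (325.8 K − 285.6 K)/0.04929 = 816 W

Q = 816 W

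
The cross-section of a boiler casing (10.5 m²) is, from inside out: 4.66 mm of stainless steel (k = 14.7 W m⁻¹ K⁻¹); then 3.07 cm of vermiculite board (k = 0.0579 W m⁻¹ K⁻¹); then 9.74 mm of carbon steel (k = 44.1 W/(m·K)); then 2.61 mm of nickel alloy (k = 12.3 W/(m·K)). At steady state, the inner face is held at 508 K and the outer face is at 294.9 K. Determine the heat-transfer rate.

Resistance network (inner→outer):
  R_stainless steel = L/(kA) = 0.00466/(14.7·10.5) = 3.019×10^-5 K/W
  R_vermiculite board = L/(kA) = 0.0307/(0.0579·10.5) = 0.05050 K/W
  R_carbon steel = L/(kA) = 0.00974/(44.1·10.5) = 2.103×10^-5 K/W
  R_nickel alloy = L/(kA) = 0.00261/(12.3·10.5) = 2.021×10^-5 K/W
ΣR = 3.019×10^-5 + 0.05050 + 2.103×10^-5 + 2.021×10^-5 = 0.05057 K/W
Q = ΔT/ΣR = (508 K − 294.9 K)/0.05057 = 4210 W

Q = 4.21 kW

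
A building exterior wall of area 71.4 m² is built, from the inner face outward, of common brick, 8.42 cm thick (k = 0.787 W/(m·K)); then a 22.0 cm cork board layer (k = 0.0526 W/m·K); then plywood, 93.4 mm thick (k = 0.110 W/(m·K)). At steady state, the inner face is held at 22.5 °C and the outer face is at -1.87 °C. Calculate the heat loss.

Treat each layer as a resistance in series:
  R_common brick = L/(kA) = 0.0842/(0.787·71.4) = 0.001498 K/W
  R_cork board = L/(kA) = 0.220/(0.0526·71.4) = 0.05858 K/W
  R_plywood = L/(kA) = 0.0934/(0.110·71.4) = 0.01189 K/W
ΣR = 0.001498 + 0.05858 + 0.01189 = 0.07197 K/W
Q = ΔT/ΣR = (22.5 °C − -1.87 °C)/0.07197 = 339 W

Q = 339 W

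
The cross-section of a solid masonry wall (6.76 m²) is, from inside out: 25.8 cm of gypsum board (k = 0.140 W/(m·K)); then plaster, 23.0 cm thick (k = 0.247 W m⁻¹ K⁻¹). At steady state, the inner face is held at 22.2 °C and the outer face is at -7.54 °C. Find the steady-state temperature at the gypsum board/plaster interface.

T = 2.44 °C

Treat each layer as a resistance in series:
  R_gypsum board = L/(kA) = 0.258/(0.140·6.76) = 0.2726 K/W
  R_plaster = L/(kA) = 0.230/(0.247·6.76) = 0.1377 K/W
ΣR = 0.2726 + 0.1377 = 0.4103 K/W
Q = ΔT/ΣR = (22.2 °C − -7.54 °C)/0.4103 = 72.48 W
From the inner boundary to the gypsum board/plaster interface, ΣR_partial = 0.2726 K/W.
T_interface = T_in − Q·ΣR_partial = 22.2 °C − (72.48)(0.2726) = 2.44 °C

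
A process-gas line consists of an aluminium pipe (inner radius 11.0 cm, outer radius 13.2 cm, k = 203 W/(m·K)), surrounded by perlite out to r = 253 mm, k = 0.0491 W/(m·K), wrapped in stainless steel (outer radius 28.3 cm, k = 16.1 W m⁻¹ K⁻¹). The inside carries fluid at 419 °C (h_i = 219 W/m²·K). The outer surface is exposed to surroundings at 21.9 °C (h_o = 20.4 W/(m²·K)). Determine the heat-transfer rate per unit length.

Resistance network (inner→outer):
  R'_conv,in = 1/(2πr h) = 1/(2π·0.110·219) = 0.006607 m·K/W
  R'_aluminium = ln(0.132/0.110)/(2πk) = 0.1823/(2π·203) = 1.429×10^-4 m·K/W
  R'_perlite = ln(0.253/0.132)/(2πk) = 0.6506/(2π·0.0491) = 2.109 m·K/W
  R'_stainless steel = ln(0.283/0.253)/(2πk) = 0.1121/(2π·16.1) = 0.001108 m·K/W
  R'_conv,out = 1/(2πr h) = 1/(2π·0.283·20.4) = 0.02757 m·K/W
ΣR = 0.006607 + 1.429×10^-4 + 2.109 + 0.001108 + 0.02757 = 2.144 m·K/W
Q' = ΔT/ΣR = (419 °C − 21.9 °C)/2.144 = 185 W/m

Q' = 185 W/m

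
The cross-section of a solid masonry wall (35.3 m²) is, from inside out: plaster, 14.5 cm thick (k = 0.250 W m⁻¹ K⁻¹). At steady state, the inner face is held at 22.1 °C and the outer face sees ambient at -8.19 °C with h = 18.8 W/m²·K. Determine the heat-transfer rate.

Q = 1690 W

Series thermal resistances, inner to outer:
  R_plaster = L/(kA) = 0.145/(0.250·35.3) = 0.01643 K/W
  R_conv,out = 1/(hA) = 1/(18.8·35.3) = 0.001507 K/W
ΣR = 0.01643 + 0.001507 = 0.01794 K/W
Q = ΔT/ΣR = (22.1 °C − -8.19 °C)/0.01794 = 1690 W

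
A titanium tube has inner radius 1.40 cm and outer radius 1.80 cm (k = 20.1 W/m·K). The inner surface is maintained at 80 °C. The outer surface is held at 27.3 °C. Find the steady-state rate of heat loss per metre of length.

Q' = 2πk·ΔT/ln(r₂/r₁) = 2π × 20.1 × 52.7 / ln(0.0180/0.0140) = 26500 W/m

Q' = 26500 W/m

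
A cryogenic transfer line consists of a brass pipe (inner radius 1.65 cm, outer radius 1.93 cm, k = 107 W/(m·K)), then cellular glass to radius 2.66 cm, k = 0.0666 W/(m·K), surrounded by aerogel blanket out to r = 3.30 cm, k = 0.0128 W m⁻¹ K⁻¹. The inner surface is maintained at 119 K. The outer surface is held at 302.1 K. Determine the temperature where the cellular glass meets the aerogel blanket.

Treat each layer as a resistance in series:
  R'_brass = ln(0.0193/0.0165)/(2πk) = 0.1567/(2π·107) = 2.331×10^-4 m·K/W
  R'_cellular glass = ln(0.0266/0.0193)/(2πk) = 0.3208/(2π·0.0666) = 0.7666 m·K/W
  R'_aerogel blanket = ln(0.0330/0.0266)/(2πk) = 0.2156/(2π·0.0128) = 2.681 m·K/W
ΣR = 2.331×10^-4 + 0.7666 + 2.681 = 3.448 m·K/W
Q' = ΔT/ΣR = (119 K − 302.1 K)/3.448 = -53.10 W/m
From the inner boundary to the cellular glass/aerogel blanket interface, ΣR_partial = 0.7668 m·K/W.
T_interface = T_in − Q'·ΣR_partial = 119 K − (-53.10)(0.7668) = 160 K

T = 160 K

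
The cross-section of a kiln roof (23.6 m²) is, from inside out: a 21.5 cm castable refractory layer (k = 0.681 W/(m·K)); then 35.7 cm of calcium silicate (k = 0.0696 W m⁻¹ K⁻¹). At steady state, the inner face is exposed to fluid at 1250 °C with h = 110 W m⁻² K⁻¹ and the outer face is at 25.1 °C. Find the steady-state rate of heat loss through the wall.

Q = 5300 W

Resistance network (inner→outer):
  R_conv,in = 1/(hA) = 1/(110·23.6) = 3.852×10^-4 K/W
  R_castable refractory = L/(kA) = 0.215/(0.681·23.6) = 0.01338 K/W
  R_calcium silicate = L/(kA) = 0.357/(0.0696·23.6) = 0.2173 K/W
ΣR = 3.852×10^-4 + 0.01338 + 0.2173 = 0.2311 K/W
Q = ΔT/ΣR = (1250 °C − 25.1 °C)/0.2311 = 5300 W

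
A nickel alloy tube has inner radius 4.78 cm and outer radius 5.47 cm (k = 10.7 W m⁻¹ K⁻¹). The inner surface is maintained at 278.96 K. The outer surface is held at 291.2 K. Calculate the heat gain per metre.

Q' = 6.10 kW/m

Q' = 2πk·ΔT/ln(r₂/r₁) = 2π × 10.7 × 12.24 / ln(0.0547/0.0478) = 6100 W/m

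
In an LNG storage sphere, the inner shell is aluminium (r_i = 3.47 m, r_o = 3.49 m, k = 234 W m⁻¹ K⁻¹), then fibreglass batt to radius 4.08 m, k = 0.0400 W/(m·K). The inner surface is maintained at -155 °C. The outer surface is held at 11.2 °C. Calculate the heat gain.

Series thermal resistances, inner to outer:
  R_aluminium = (1/3.47 − 1/3.49)/(4πk) = 0.001651/(4π·234) = 5.616×10^-7 K/W
  R_fibreglass batt = (1/3.49 − 1/4.08)/(4πk) = 0.04143/(4π·0.0400) = 0.08243 K/W
ΣR = 5.616×10^-7 + 0.08243 = 0.08243 K/W
Q = ΔT/ΣR = (-155 °C − 11.2 °C)/0.08243 = -2020 W
(Negative Q ⇒ heat flows inward; heat gain = 2020 W.)

Q = 2020 W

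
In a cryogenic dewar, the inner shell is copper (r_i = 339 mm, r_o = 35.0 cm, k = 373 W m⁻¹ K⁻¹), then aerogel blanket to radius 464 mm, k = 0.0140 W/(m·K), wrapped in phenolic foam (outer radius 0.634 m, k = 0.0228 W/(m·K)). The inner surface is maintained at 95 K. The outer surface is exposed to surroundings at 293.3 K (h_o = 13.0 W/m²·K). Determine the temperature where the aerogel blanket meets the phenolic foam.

Series thermal resistances, inner to outer:
  R_copper = (1/0.339 − 1/0.350)/(4πk) = 0.09271/(4π·373) = 1.978×10^-5 K/W
  R_aerogel blanket = (1/0.350 − 1/0.464)/(4πk) = 0.7020/(4π·0.0140) = 3.990 K/W
  R_phenolic foam = (1/0.464 − 1/0.634)/(4πk) = 0.5779/(4π·0.0228) = 2.017 K/W
  R_conv,out = 1/(4πr²h) = 1/(4π·0.634²·13.0) = 0.01523 K/W
ΣR = 1.978×10^-5 + 3.990 + 2.017 + 0.01523 = 6.022 K/W
Q = ΔT/ΣR = (95 K − 293.3 K)/6.022 = -32.93 W
From the inner boundary to the aerogel blanket/phenolic foam interface, ΣR_partial = 3.990 K/W.
T_interface = T_in − Q·ΣR_partial = 95 K − (-32.93)(3.990) = 226.4 K

T = 226.4 K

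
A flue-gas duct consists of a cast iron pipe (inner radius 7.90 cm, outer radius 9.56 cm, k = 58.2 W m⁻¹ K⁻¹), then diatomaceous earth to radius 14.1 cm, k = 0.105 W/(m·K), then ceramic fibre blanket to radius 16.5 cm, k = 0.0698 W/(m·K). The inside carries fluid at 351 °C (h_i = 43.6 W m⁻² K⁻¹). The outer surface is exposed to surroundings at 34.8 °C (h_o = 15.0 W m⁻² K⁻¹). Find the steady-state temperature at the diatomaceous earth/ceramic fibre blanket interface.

T = 161 °C

Resistance network (inner→outer):
  R'_conv,in = 1/(2πr h) = 1/(2π·0.0790·43.6) = 0.04621 m·K/W
  R'_cast iron = ln(0.0956/0.0790)/(2πk) = 0.1907/(2π·58.2) = 5.216×10^-4 m·K/W
  R'_diatomaceous earth = ln(0.141/0.0956)/(2πk) = 0.3886/(2π·0.105) = 0.5890 m·K/W
  R'_ceramic fibre blanket = ln(0.165/0.141)/(2πk) = 0.1572/(2π·0.0698) = 0.3584 m·K/W
  R'_conv,out = 1/(2πr h) = 1/(2π·0.165·15.0) = 0.06431 m·K/W
ΣR = 0.04621 + 5.216×10^-4 + 0.5890 + 0.3584 + 0.06431 = 1.058 m·K/W
Q' = ΔT/ΣR = (351 °C − 34.8 °C)/1.058 = 298.9 W/m
From the inner boundary to the diatomaceous earth/ceramic fibre blanket interface, ΣR_partial = 0.6357 m·K/W.
T_interface = T_in − Q'·ΣR_partial = 351 °C − (298.9)(0.6357) = 161 °C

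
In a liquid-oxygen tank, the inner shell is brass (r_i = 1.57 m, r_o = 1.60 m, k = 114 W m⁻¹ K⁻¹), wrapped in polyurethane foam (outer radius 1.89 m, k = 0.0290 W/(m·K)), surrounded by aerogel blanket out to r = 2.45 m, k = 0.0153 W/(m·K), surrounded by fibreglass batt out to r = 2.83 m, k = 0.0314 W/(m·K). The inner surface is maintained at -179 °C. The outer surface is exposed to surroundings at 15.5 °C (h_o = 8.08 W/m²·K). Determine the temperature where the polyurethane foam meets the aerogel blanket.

Series thermal resistances, inner to outer:
  R_brass = (1/1.57 − 1/1.60)/(4πk) = 0.01194/(4π·114) = 8.337×10^-6 K/W
  R_polyurethane foam = (1/1.60 − 1/1.89)/(4πk) = 0.09590/(4π·0.0290) = 0.2632 K/W
  R_aerogel blanket = (1/1.89 − 1/2.45)/(4πk) = 0.1209/(4π·0.0153) = 0.6290 K/W
  R_fibreglass batt = (1/2.45 − 1/2.83)/(4πk) = 0.05481/(4π·0.0314) = 0.1389 K/W
  R_conv,out = 1/(4πr²h) = 1/(4π·2.83²·8.08) = 0.001230 K/W
ΣR = 8.337×10^-6 + 0.2632 + 0.6290 + 0.1389 + 0.001230 = 1.032 K/W
Q = ΔT/ΣR = (-179 °C − 15.5 °C)/1.032 = -188.5 W
From the inner boundary to the polyurethane foam/aerogel blanket interface, ΣR_partial = 0.2632 K/W.
T_interface = T_in − Q·ΣR_partial = -179 °C − (-188.5)(0.2632) = -129 °C

T = -129 °C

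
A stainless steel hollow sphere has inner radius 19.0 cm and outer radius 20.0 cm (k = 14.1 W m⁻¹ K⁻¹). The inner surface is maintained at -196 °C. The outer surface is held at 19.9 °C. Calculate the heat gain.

Q = 4πk·ΔT/(1/r₁ − 1/r₂) = 4π × 14.1 × 215.9 / (1/0.190 − 1/0.200) = 1.45×10^5 W

Q = 145 kW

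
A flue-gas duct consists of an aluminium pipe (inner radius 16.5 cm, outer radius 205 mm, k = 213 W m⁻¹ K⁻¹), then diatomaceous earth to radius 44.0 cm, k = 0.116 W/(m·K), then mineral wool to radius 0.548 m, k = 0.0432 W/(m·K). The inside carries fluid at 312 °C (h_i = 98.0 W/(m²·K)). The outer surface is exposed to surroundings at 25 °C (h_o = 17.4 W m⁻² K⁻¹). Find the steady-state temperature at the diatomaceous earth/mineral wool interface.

T = 151 °C

Treat each layer as a resistance in series:
  R'_conv,in = 1/(2πr h) = 1/(2π·0.165·98.0) = 0.009843 m·K/W
  R'_aluminium = ln(0.205/0.165)/(2πk) = 0.2171/(2π·213) = 1.622×10^-4 m·K/W
  R'_diatomaceous earth = ln(0.440/0.205)/(2πk) = 0.7638/(2π·0.116) = 1.048 m·K/W
  R'_mineral wool = ln(0.548/0.440)/(2πk) = 0.2195/(2π·0.0432) = 0.8087 m·K/W
  R'_conv,out = 1/(2πr h) = 1/(2π·0.548·17.4) = 0.01669 m·K/W
ΣR = 0.009843 + 1.622×10^-4 + 1.048 + 0.8087 + 0.01669 = 1.883 m·K/W
Q' = ΔT/ΣR = (312 °C − 25 °C)/1.883 = 152.4 W/m
From the inner boundary to the diatomaceous earth/mineral wool interface, ΣR_partial = 1.058 m·K/W.
T_interface = T_in − Q'·ΣR_partial = 312 °C − (152.4)(1.058) = 151 °C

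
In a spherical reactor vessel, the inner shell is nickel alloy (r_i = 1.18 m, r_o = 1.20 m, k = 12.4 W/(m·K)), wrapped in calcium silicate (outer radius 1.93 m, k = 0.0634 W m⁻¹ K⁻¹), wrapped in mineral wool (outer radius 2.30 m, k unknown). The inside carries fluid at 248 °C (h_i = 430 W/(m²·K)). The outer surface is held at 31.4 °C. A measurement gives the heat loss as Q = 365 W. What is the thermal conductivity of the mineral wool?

ΣR = ΔT/Q = |248 − 31.4|/365 = 0.5934 K/W
Known resistances:
  R_conv,in = 1/(4πr²h) = 1/(4π·1.18²·430) = 1.329×10^-4 K/W
  R_nickel alloy = (1/1.18 − 1/1.20)/(4πk) = 0.01412/(4π·12.4) = 9.064×10^-5 K/W
  R_calcium silicate = (1/1.20 − 1/1.93)/(4πk) = 0.3152/(4π·0.0634) = 0.3956 K/W
R_mineral wool = ΣR − ΣR_known = 0.5934 − 0.3958 = 0.1976 K/W
(1/r₁−1/r₂)/(4πk) = 0.1976 ⇒ k = 0.08335/(4π·0.1976) = 0.0336 W/m·K

k = 0.0336 W/m·K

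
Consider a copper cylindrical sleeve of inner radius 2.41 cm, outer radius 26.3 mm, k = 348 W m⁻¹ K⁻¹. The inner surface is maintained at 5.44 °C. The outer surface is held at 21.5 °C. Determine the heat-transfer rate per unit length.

Q' = 2πk·ΔT/ln(r₂/r₁) = 2π × 348 × 16.06 / ln(0.0263/0.0241) = 4.02×10^5 W/m

Q' = 4.02×10^5 W/m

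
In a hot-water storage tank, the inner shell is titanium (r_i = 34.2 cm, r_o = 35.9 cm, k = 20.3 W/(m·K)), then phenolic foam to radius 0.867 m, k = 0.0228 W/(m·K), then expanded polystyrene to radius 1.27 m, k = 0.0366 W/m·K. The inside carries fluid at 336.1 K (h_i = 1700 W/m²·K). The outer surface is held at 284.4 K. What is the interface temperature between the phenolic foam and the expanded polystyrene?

Series thermal resistances, inner to outer:
  R_conv,in = 1/(4πr²h) = 1/(4π·0.342²·1700) = 4.002×10^-4 K/W
  R_titanium = (1/0.342 − 1/0.359)/(4πk) = 0.1385/(4π·20.3) = 5.428×10^-4 K/W
  R_phenolic foam = (1/0.359 − 1/0.867)/(4πk) = 1.632/(4π·0.0228) = 5.696 K/W
  R_expanded polystyrene = (1/0.867 − 1/1.27)/(4πk) = 0.3660/(4π·0.0366) = 0.7958 K/W
ΣR = 4.002×10^-4 + 5.428×10^-4 + 5.696 + 0.7958 = 6.493 K/W
Q = ΔT/ΣR = (336.1 K − 284.4 K)/6.493 = 7.962 W
From the inner boundary to the phenolic foam/expanded polystyrene interface, ΣR_partial = 5.697 K/W.
T_interface = T_in − Q·ΣR_partial = 336.1 K − (7.962)(5.697) = 290.7 K

T = 290.7 K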